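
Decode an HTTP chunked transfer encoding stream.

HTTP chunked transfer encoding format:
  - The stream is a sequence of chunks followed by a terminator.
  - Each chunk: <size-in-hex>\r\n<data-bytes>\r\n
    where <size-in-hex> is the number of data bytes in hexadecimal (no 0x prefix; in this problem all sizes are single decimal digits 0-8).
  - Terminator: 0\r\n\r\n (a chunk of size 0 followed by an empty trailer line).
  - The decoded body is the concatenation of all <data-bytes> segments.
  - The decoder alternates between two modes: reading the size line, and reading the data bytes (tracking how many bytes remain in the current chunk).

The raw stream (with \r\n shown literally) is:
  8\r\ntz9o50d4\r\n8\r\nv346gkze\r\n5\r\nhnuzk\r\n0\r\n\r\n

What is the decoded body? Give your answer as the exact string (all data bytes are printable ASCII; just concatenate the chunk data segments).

Chunk 1: stream[0..1]='8' size=0x8=8, data at stream[3..11]='tz9o50d4' -> body[0..8], body so far='tz9o50d4'
Chunk 2: stream[13..14]='8' size=0x8=8, data at stream[16..24]='v346gkze' -> body[8..16], body so far='tz9o50d4v346gkze'
Chunk 3: stream[26..27]='5' size=0x5=5, data at stream[29..34]='hnuzk' -> body[16..21], body so far='tz9o50d4v346gkzehnuzk'
Chunk 4: stream[36..37]='0' size=0 (terminator). Final body='tz9o50d4v346gkzehnuzk' (21 bytes)

Answer: tz9o50d4v346gkzehnuzk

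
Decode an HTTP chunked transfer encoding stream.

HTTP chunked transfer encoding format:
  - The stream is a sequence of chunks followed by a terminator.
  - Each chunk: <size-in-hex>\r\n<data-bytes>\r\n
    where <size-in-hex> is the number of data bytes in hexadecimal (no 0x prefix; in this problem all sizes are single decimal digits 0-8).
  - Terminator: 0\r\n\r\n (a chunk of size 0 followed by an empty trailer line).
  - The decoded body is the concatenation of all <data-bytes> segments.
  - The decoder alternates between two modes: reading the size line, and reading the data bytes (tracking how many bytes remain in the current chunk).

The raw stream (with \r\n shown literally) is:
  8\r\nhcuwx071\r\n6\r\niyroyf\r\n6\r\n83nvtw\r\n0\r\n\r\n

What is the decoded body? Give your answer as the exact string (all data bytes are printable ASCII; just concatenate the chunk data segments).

Answer: hcuwx071iyroyf83nvtw

Derivation:
Chunk 1: stream[0..1]='8' size=0x8=8, data at stream[3..11]='hcuwx071' -> body[0..8], body so far='hcuwx071'
Chunk 2: stream[13..14]='6' size=0x6=6, data at stream[16..22]='iyroyf' -> body[8..14], body so far='hcuwx071iyroyf'
Chunk 3: stream[24..25]='6' size=0x6=6, data at stream[27..33]='83nvtw' -> body[14..20], body so far='hcuwx071iyroyf83nvtw'
Chunk 4: stream[35..36]='0' size=0 (terminator). Final body='hcuwx071iyroyf83nvtw' (20 bytes)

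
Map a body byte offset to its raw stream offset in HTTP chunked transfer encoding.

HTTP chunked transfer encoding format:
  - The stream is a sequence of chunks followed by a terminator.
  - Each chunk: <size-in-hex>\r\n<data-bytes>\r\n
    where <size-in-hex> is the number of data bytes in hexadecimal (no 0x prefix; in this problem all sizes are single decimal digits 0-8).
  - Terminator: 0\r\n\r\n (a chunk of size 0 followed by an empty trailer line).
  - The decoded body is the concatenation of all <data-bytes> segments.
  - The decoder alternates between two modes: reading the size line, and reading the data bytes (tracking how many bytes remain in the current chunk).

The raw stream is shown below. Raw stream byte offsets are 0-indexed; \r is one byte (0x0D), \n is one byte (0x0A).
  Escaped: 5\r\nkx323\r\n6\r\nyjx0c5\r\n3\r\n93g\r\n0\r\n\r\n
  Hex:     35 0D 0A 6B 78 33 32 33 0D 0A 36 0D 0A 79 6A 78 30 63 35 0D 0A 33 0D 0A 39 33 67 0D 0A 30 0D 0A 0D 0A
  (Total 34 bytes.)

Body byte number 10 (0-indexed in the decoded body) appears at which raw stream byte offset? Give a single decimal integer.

Chunk 1: stream[0..1]='5' size=0x5=5, data at stream[3..8]='kx323' -> body[0..5], body so far='kx323'
Chunk 2: stream[10..11]='6' size=0x6=6, data at stream[13..19]='yjx0c5' -> body[5..11], body so far='kx323yjx0c5'
Chunk 3: stream[21..22]='3' size=0x3=3, data at stream[24..27]='93g' -> body[11..14], body so far='kx323yjx0c593g'
Chunk 4: stream[29..30]='0' size=0 (terminator). Final body='kx323yjx0c593g' (14 bytes)
Body byte 10 at stream offset 18

Answer: 18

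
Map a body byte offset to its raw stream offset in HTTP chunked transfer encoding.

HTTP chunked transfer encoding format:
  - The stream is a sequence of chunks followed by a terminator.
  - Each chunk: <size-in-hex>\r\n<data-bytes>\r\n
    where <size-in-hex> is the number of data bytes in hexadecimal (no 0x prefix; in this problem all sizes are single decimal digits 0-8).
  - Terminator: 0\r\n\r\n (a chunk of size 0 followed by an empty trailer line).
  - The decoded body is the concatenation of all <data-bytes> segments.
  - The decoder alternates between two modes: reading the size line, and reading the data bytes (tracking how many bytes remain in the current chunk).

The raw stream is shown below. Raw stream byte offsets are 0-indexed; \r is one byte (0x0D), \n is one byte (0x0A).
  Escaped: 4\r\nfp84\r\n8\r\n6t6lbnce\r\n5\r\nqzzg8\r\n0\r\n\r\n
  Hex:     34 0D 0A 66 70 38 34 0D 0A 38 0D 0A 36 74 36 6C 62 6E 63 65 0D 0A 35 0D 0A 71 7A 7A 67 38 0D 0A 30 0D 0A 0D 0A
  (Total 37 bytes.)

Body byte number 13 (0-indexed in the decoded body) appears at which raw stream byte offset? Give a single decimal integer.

Chunk 1: stream[0..1]='4' size=0x4=4, data at stream[3..7]='fp84' -> body[0..4], body so far='fp84'
Chunk 2: stream[9..10]='8' size=0x8=8, data at stream[12..20]='6t6lbnce' -> body[4..12], body so far='fp846t6lbnce'
Chunk 3: stream[22..23]='5' size=0x5=5, data at stream[25..30]='qzzg8' -> body[12..17], body so far='fp846t6lbnceqzzg8'
Chunk 4: stream[32..33]='0' size=0 (terminator). Final body='fp846t6lbnceqzzg8' (17 bytes)
Body byte 13 at stream offset 26

Answer: 26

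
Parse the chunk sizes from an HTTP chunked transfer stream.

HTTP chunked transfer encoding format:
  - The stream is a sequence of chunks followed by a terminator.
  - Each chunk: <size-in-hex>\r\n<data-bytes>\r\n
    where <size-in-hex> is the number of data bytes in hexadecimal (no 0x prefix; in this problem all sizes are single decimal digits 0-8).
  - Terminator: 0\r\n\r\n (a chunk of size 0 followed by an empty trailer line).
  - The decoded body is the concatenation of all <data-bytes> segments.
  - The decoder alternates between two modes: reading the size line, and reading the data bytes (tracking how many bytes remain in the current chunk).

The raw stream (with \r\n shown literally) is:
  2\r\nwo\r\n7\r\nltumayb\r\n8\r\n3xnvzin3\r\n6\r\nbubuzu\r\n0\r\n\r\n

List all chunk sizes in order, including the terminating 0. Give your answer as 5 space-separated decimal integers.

Answer: 2 7 8 6 0

Derivation:
Chunk 1: stream[0..1]='2' size=0x2=2, data at stream[3..5]='wo' -> body[0..2], body so far='wo'
Chunk 2: stream[7..8]='7' size=0x7=7, data at stream[10..17]='ltumayb' -> body[2..9], body so far='woltumayb'
Chunk 3: stream[19..20]='8' size=0x8=8, data at stream[22..30]='3xnvzin3' -> body[9..17], body so far='woltumayb3xnvzin3'
Chunk 4: stream[32..33]='6' size=0x6=6, data at stream[35..41]='bubuzu' -> body[17..23], body so far='woltumayb3xnvzin3bubuzu'
Chunk 5: stream[43..44]='0' size=0 (terminator). Final body='woltumayb3xnvzin3bubuzu' (23 bytes)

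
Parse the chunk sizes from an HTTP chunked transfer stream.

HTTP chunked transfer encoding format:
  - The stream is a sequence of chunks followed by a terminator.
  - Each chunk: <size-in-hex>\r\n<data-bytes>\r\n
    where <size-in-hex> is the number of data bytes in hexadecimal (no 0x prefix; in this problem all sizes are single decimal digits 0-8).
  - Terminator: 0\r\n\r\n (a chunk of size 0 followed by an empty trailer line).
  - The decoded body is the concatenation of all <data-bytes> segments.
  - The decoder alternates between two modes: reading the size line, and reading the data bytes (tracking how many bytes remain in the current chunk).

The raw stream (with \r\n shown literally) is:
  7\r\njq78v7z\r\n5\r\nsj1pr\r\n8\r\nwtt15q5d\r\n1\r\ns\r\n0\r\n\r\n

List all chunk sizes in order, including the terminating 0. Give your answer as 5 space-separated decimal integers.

Answer: 7 5 8 1 0

Derivation:
Chunk 1: stream[0..1]='7' size=0x7=7, data at stream[3..10]='jq78v7z' -> body[0..7], body so far='jq78v7z'
Chunk 2: stream[12..13]='5' size=0x5=5, data at stream[15..20]='sj1pr' -> body[7..12], body so far='jq78v7zsj1pr'
Chunk 3: stream[22..23]='8' size=0x8=8, data at stream[25..33]='wtt15q5d' -> body[12..20], body so far='jq78v7zsj1prwtt15q5d'
Chunk 4: stream[35..36]='1' size=0x1=1, data at stream[38..39]='s' -> body[20..21], body so far='jq78v7zsj1prwtt15q5ds'
Chunk 5: stream[41..42]='0' size=0 (terminator). Final body='jq78v7zsj1prwtt15q5ds' (21 bytes)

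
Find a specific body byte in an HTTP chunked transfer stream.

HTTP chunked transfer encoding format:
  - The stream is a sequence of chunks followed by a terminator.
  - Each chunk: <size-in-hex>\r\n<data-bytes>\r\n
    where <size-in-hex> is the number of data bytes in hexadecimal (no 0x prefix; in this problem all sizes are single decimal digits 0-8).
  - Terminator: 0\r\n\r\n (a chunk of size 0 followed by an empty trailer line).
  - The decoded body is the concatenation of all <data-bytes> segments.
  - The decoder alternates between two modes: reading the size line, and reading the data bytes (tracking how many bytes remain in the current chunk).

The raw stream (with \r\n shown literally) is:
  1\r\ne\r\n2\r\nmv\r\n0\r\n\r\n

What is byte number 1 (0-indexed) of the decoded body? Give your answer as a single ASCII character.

Answer: m

Derivation:
Chunk 1: stream[0..1]='1' size=0x1=1, data at stream[3..4]='e' -> body[0..1], body so far='e'
Chunk 2: stream[6..7]='2' size=0x2=2, data at stream[9..11]='mv' -> body[1..3], body so far='emv'
Chunk 3: stream[13..14]='0' size=0 (terminator). Final body='emv' (3 bytes)
Body byte 1 = 'm'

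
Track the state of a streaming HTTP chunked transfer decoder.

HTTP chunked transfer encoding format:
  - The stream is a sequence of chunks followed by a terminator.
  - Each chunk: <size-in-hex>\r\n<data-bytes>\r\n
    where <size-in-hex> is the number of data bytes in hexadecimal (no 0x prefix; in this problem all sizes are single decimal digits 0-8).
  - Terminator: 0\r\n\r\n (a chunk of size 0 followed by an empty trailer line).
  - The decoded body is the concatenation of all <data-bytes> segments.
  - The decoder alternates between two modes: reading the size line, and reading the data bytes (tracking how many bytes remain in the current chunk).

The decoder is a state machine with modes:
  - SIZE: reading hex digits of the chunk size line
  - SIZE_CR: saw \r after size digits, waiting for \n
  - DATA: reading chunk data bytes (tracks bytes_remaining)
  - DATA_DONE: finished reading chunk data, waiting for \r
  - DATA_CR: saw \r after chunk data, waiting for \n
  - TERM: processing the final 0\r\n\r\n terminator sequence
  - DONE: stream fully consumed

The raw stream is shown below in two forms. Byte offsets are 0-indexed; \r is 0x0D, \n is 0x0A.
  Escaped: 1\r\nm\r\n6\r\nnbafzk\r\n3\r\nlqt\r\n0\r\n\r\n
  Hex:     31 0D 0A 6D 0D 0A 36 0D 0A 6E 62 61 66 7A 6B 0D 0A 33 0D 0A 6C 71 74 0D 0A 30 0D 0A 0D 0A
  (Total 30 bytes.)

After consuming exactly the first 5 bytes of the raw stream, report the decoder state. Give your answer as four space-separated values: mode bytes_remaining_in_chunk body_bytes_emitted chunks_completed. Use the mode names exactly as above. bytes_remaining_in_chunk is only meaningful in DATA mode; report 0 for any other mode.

Answer: DATA_CR 0 1 0

Derivation:
Byte 0 = '1': mode=SIZE remaining=0 emitted=0 chunks_done=0
Byte 1 = 0x0D: mode=SIZE_CR remaining=0 emitted=0 chunks_done=0
Byte 2 = 0x0A: mode=DATA remaining=1 emitted=0 chunks_done=0
Byte 3 = 'm': mode=DATA_DONE remaining=0 emitted=1 chunks_done=0
Byte 4 = 0x0D: mode=DATA_CR remaining=0 emitted=1 chunks_done=0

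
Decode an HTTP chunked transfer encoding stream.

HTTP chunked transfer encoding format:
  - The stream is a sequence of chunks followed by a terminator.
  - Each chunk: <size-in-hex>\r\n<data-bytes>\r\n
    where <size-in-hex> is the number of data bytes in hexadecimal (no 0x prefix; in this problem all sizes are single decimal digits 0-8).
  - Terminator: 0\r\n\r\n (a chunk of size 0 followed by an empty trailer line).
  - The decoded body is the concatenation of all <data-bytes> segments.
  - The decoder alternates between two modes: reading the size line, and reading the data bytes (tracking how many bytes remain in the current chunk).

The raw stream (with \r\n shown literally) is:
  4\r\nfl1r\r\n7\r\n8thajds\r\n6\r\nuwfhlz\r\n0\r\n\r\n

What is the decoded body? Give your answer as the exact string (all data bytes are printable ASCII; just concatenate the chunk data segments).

Answer: fl1r8thajdsuwfhlz

Derivation:
Chunk 1: stream[0..1]='4' size=0x4=4, data at stream[3..7]='fl1r' -> body[0..4], body so far='fl1r'
Chunk 2: stream[9..10]='7' size=0x7=7, data at stream[12..19]='8thajds' -> body[4..11], body so far='fl1r8thajds'
Chunk 3: stream[21..22]='6' size=0x6=6, data at stream[24..30]='uwfhlz' -> body[11..17], body so far='fl1r8thajdsuwfhlz'
Chunk 4: stream[32..33]='0' size=0 (terminator). Final body='fl1r8thajdsuwfhlz' (17 bytes)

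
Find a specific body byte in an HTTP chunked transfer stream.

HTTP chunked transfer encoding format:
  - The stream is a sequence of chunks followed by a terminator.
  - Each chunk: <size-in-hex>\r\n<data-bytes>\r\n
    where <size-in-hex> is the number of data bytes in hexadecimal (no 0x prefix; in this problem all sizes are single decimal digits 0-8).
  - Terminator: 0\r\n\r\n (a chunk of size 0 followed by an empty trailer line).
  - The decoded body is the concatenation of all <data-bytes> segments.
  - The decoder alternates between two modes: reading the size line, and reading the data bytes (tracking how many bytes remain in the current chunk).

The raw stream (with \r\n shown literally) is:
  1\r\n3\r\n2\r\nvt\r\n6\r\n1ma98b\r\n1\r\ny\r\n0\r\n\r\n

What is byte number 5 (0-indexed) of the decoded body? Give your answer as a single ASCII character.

Chunk 1: stream[0..1]='1' size=0x1=1, data at stream[3..4]='3' -> body[0..1], body so far='3'
Chunk 2: stream[6..7]='2' size=0x2=2, data at stream[9..11]='vt' -> body[1..3], body so far='3vt'
Chunk 3: stream[13..14]='6' size=0x6=6, data at stream[16..22]='1ma98b' -> body[3..9], body so far='3vt1ma98b'
Chunk 4: stream[24..25]='1' size=0x1=1, data at stream[27..28]='y' -> body[9..10], body so far='3vt1ma98by'
Chunk 5: stream[30..31]='0' size=0 (terminator). Final body='3vt1ma98by' (10 bytes)
Body byte 5 = 'a'

Answer: a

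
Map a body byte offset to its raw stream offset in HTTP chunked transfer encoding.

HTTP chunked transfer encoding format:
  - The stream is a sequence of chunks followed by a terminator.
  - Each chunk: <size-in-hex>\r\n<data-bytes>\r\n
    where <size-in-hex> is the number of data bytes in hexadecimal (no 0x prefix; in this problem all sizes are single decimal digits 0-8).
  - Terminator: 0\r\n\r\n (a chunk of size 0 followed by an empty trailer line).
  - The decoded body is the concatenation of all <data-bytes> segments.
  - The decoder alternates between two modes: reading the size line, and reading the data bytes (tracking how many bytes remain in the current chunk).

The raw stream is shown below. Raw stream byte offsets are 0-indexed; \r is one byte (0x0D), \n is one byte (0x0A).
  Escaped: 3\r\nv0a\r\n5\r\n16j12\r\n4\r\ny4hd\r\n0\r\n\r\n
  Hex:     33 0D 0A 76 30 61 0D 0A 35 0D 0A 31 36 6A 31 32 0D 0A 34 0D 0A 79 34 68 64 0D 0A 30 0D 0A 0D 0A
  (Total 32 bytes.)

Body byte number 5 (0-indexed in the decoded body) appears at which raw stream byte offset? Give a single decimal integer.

Answer: 13

Derivation:
Chunk 1: stream[0..1]='3' size=0x3=3, data at stream[3..6]='v0a' -> body[0..3], body so far='v0a'
Chunk 2: stream[8..9]='5' size=0x5=5, data at stream[11..16]='16j12' -> body[3..8], body so far='v0a16j12'
Chunk 3: stream[18..19]='4' size=0x4=4, data at stream[21..25]='y4hd' -> body[8..12], body so far='v0a16j12y4hd'
Chunk 4: stream[27..28]='0' size=0 (terminator). Final body='v0a16j12y4hd' (12 bytes)
Body byte 5 at stream offset 13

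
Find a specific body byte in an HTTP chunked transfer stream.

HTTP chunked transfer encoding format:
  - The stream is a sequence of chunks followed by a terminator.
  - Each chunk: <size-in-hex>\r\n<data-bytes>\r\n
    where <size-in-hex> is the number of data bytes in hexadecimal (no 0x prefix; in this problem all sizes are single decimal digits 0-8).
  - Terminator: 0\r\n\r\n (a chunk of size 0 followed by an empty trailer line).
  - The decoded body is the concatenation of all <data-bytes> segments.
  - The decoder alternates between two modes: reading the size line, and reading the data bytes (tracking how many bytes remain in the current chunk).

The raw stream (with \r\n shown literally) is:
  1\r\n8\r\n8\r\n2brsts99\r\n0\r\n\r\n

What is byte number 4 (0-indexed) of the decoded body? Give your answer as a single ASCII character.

Answer: s

Derivation:
Chunk 1: stream[0..1]='1' size=0x1=1, data at stream[3..4]='8' -> body[0..1], body so far='8'
Chunk 2: stream[6..7]='8' size=0x8=8, data at stream[9..17]='2brsts99' -> body[1..9], body so far='82brsts99'
Chunk 3: stream[19..20]='0' size=0 (terminator). Final body='82brsts99' (9 bytes)
Body byte 4 = 's'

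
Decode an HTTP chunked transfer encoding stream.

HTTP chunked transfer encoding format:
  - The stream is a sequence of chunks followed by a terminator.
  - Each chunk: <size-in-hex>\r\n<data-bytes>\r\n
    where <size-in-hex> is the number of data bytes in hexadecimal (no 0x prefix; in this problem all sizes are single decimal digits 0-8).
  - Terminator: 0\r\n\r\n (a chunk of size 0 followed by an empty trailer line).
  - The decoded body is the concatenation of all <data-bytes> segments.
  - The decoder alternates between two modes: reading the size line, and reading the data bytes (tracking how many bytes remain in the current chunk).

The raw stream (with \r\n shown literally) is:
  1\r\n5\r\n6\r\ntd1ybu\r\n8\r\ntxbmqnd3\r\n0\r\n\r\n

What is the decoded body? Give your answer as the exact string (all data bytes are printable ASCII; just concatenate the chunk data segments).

Chunk 1: stream[0..1]='1' size=0x1=1, data at stream[3..4]='5' -> body[0..1], body so far='5'
Chunk 2: stream[6..7]='6' size=0x6=6, data at stream[9..15]='td1ybu' -> body[1..7], body so far='5td1ybu'
Chunk 3: stream[17..18]='8' size=0x8=8, data at stream[20..28]='txbmqnd3' -> body[7..15], body so far='5td1ybutxbmqnd3'
Chunk 4: stream[30..31]='0' size=0 (terminator). Final body='5td1ybutxbmqnd3' (15 bytes)

Answer: 5td1ybutxbmqnd3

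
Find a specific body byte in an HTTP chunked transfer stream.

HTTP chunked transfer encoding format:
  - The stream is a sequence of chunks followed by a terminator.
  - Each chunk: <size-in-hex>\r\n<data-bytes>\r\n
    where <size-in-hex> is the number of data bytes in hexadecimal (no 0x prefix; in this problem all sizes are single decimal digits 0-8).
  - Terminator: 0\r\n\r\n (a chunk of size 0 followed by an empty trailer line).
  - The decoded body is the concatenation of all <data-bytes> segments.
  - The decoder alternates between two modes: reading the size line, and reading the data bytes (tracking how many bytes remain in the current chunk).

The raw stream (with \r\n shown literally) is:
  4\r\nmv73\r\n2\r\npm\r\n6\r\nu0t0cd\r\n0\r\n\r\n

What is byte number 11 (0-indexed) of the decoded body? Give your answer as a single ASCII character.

Chunk 1: stream[0..1]='4' size=0x4=4, data at stream[3..7]='mv73' -> body[0..4], body so far='mv73'
Chunk 2: stream[9..10]='2' size=0x2=2, data at stream[12..14]='pm' -> body[4..6], body so far='mv73pm'
Chunk 3: stream[16..17]='6' size=0x6=6, data at stream[19..25]='u0t0cd' -> body[6..12], body so far='mv73pmu0t0cd'
Chunk 4: stream[27..28]='0' size=0 (terminator). Final body='mv73pmu0t0cd' (12 bytes)
Body byte 11 = 'd'

Answer: d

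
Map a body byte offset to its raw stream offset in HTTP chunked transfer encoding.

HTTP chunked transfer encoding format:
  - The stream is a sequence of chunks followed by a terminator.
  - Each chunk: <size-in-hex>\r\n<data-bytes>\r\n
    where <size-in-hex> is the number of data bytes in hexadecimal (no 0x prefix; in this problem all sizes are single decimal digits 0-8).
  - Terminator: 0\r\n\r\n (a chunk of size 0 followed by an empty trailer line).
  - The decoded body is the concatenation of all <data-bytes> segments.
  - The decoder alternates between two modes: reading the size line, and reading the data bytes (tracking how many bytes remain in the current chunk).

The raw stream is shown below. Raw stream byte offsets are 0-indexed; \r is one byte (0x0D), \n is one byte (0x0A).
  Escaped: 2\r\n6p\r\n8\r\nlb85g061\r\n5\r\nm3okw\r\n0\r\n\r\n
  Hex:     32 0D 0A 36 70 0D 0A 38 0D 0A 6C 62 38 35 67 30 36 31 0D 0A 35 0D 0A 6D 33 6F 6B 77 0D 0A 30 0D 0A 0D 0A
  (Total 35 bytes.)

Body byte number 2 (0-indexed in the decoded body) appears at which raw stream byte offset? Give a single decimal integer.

Answer: 10

Derivation:
Chunk 1: stream[0..1]='2' size=0x2=2, data at stream[3..5]='6p' -> body[0..2], body so far='6p'
Chunk 2: stream[7..8]='8' size=0x8=8, data at stream[10..18]='lb85g061' -> body[2..10], body so far='6plb85g061'
Chunk 3: stream[20..21]='5' size=0x5=5, data at stream[23..28]='m3okw' -> body[10..15], body so far='6plb85g061m3okw'
Chunk 4: stream[30..31]='0' size=0 (terminator). Final body='6plb85g061m3okw' (15 bytes)
Body byte 2 at stream offset 10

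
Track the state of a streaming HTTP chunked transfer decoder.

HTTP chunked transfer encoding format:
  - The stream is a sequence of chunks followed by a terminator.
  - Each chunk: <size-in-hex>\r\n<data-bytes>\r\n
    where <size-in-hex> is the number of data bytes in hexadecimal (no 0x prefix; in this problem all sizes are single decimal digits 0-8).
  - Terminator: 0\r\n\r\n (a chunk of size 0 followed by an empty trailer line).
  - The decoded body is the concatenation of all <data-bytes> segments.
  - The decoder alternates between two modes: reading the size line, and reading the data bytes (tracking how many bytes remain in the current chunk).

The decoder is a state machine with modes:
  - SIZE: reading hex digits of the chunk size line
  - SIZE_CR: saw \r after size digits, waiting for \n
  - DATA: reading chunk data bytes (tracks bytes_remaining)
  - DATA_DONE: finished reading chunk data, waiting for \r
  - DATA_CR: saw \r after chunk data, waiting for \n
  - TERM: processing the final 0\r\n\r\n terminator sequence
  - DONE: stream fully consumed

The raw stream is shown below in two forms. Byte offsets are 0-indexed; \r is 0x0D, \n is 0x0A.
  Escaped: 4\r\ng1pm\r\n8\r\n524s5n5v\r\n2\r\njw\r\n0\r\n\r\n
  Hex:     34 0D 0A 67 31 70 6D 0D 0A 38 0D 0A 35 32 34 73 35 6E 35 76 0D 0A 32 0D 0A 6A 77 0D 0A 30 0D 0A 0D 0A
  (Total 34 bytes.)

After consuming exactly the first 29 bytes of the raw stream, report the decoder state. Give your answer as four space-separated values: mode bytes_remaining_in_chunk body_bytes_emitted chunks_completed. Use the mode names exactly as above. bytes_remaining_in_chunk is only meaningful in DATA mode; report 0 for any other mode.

Byte 0 = '4': mode=SIZE remaining=0 emitted=0 chunks_done=0
Byte 1 = 0x0D: mode=SIZE_CR remaining=0 emitted=0 chunks_done=0
Byte 2 = 0x0A: mode=DATA remaining=4 emitted=0 chunks_done=0
Byte 3 = 'g': mode=DATA remaining=3 emitted=1 chunks_done=0
Byte 4 = '1': mode=DATA remaining=2 emitted=2 chunks_done=0
Byte 5 = 'p': mode=DATA remaining=1 emitted=3 chunks_done=0
Byte 6 = 'm': mode=DATA_DONE remaining=0 emitted=4 chunks_done=0
Byte 7 = 0x0D: mode=DATA_CR remaining=0 emitted=4 chunks_done=0
Byte 8 = 0x0A: mode=SIZE remaining=0 emitted=4 chunks_done=1
Byte 9 = '8': mode=SIZE remaining=0 emitted=4 chunks_done=1
Byte 10 = 0x0D: mode=SIZE_CR remaining=0 emitted=4 chunks_done=1
Byte 11 = 0x0A: mode=DATA remaining=8 emitted=4 chunks_done=1
Byte 12 = '5': mode=DATA remaining=7 emitted=5 chunks_done=1
Byte 13 = '2': mode=DATA remaining=6 emitted=6 chunks_done=1
Byte 14 = '4': mode=DATA remaining=5 emitted=7 chunks_done=1
Byte 15 = 's': mode=DATA remaining=4 emitted=8 chunks_done=1
Byte 16 = '5': mode=DATA remaining=3 emitted=9 chunks_done=1
Byte 17 = 'n': mode=DATA remaining=2 emitted=10 chunks_done=1
Byte 18 = '5': mode=DATA remaining=1 emitted=11 chunks_done=1
Byte 19 = 'v': mode=DATA_DONE remaining=0 emitted=12 chunks_done=1
Byte 20 = 0x0D: mode=DATA_CR remaining=0 emitted=12 chunks_done=1
Byte 21 = 0x0A: mode=SIZE remaining=0 emitted=12 chunks_done=2
Byte 22 = '2': mode=SIZE remaining=0 emitted=12 chunks_done=2
Byte 23 = 0x0D: mode=SIZE_CR remaining=0 emitted=12 chunks_done=2
Byte 24 = 0x0A: mode=DATA remaining=2 emitted=12 chunks_done=2
Byte 25 = 'j': mode=DATA remaining=1 emitted=13 chunks_done=2
Byte 26 = 'w': mode=DATA_DONE remaining=0 emitted=14 chunks_done=2
Byte 27 = 0x0D: mode=DATA_CR remaining=0 emitted=14 chunks_done=2
Byte 28 = 0x0A: mode=SIZE remaining=0 emitted=14 chunks_done=3

Answer: SIZE 0 14 3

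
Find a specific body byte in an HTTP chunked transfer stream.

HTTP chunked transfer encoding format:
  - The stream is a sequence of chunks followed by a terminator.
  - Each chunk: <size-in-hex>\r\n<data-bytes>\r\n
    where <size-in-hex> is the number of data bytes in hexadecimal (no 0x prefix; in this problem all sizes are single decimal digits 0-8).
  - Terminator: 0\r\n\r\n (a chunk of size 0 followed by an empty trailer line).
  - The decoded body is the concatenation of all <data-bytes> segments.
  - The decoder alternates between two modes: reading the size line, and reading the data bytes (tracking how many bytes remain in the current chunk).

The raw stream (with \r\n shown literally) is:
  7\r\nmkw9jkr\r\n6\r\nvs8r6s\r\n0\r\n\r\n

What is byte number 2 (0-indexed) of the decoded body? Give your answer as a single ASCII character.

Chunk 1: stream[0..1]='7' size=0x7=7, data at stream[3..10]='mkw9jkr' -> body[0..7], body so far='mkw9jkr'
Chunk 2: stream[12..13]='6' size=0x6=6, data at stream[15..21]='vs8r6s' -> body[7..13], body so far='mkw9jkrvs8r6s'
Chunk 3: stream[23..24]='0' size=0 (terminator). Final body='mkw9jkrvs8r6s' (13 bytes)
Body byte 2 = 'w'

Answer: w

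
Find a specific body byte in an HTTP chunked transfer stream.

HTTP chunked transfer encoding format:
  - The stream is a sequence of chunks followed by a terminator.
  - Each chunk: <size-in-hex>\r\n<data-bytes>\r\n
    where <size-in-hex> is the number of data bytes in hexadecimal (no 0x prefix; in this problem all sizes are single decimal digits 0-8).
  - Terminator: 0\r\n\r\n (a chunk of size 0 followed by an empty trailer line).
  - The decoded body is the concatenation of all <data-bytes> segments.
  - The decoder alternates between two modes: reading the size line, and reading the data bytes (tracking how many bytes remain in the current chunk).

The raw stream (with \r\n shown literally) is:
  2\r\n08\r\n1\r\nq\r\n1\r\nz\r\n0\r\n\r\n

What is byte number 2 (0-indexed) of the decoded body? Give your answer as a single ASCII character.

Answer: q

Derivation:
Chunk 1: stream[0..1]='2' size=0x2=2, data at stream[3..5]='08' -> body[0..2], body so far='08'
Chunk 2: stream[7..8]='1' size=0x1=1, data at stream[10..11]='q' -> body[2..3], body so far='08q'
Chunk 3: stream[13..14]='1' size=0x1=1, data at stream[16..17]='z' -> body[3..4], body so far='08qz'
Chunk 4: stream[19..20]='0' size=0 (terminator). Final body='08qz' (4 bytes)
Body byte 2 = 'q'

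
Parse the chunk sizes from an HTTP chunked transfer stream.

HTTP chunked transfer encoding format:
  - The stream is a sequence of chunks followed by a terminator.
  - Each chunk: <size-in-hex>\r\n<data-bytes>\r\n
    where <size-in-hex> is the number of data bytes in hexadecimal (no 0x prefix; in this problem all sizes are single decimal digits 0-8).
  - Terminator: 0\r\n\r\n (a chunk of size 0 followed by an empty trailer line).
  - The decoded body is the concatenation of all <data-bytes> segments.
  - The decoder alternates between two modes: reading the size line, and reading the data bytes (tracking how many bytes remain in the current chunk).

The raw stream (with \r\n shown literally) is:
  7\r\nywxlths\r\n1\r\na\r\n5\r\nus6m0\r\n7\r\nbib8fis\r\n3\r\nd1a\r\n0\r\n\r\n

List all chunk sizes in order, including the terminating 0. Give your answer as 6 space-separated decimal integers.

Answer: 7 1 5 7 3 0

Derivation:
Chunk 1: stream[0..1]='7' size=0x7=7, data at stream[3..10]='ywxlths' -> body[0..7], body so far='ywxlths'
Chunk 2: stream[12..13]='1' size=0x1=1, data at stream[15..16]='a' -> body[7..8], body so far='ywxlthsa'
Chunk 3: stream[18..19]='5' size=0x5=5, data at stream[21..26]='us6m0' -> body[8..13], body so far='ywxlthsaus6m0'
Chunk 4: stream[28..29]='7' size=0x7=7, data at stream[31..38]='bib8fis' -> body[13..20], body so far='ywxlthsaus6m0bib8fis'
Chunk 5: stream[40..41]='3' size=0x3=3, data at stream[43..46]='d1a' -> body[20..23], body so far='ywxlthsaus6m0bib8fisd1a'
Chunk 6: stream[48..49]='0' size=0 (terminator). Final body='ywxlthsaus6m0bib8fisd1a' (23 bytes)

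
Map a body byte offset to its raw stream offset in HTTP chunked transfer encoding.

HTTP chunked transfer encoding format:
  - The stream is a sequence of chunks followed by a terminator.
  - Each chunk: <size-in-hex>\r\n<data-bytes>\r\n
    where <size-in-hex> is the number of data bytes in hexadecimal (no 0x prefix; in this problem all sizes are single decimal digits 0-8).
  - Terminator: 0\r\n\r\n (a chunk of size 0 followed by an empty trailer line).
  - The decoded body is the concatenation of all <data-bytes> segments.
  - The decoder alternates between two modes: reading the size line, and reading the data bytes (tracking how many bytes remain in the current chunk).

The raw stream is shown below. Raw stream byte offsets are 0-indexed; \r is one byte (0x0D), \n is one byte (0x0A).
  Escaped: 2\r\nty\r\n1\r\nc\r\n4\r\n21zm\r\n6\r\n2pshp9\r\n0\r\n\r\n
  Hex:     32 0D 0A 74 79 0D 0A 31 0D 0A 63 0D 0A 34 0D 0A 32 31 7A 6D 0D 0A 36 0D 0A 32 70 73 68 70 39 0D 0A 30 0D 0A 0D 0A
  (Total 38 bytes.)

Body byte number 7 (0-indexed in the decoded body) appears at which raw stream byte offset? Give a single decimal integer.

Chunk 1: stream[0..1]='2' size=0x2=2, data at stream[3..5]='ty' -> body[0..2], body so far='ty'
Chunk 2: stream[7..8]='1' size=0x1=1, data at stream[10..11]='c' -> body[2..3], body so far='tyc'
Chunk 3: stream[13..14]='4' size=0x4=4, data at stream[16..20]='21zm' -> body[3..7], body so far='tyc21zm'
Chunk 4: stream[22..23]='6' size=0x6=6, data at stream[25..31]='2pshp9' -> body[7..13], body so far='tyc21zm2pshp9'
Chunk 5: stream[33..34]='0' size=0 (terminator). Final body='tyc21zm2pshp9' (13 bytes)
Body byte 7 at stream offset 25

Answer: 25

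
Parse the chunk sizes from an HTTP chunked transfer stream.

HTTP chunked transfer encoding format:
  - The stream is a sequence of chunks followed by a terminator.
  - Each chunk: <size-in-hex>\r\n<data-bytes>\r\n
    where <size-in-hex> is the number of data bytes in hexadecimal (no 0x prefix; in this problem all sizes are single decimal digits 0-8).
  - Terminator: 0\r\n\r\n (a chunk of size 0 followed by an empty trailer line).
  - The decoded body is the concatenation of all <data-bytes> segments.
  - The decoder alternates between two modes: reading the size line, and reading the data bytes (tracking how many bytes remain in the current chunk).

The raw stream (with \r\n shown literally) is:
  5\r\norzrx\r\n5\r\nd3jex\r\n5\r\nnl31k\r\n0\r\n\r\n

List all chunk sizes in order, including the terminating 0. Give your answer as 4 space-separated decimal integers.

Answer: 5 5 5 0

Derivation:
Chunk 1: stream[0..1]='5' size=0x5=5, data at stream[3..8]='orzrx' -> body[0..5], body so far='orzrx'
Chunk 2: stream[10..11]='5' size=0x5=5, data at stream[13..18]='d3jex' -> body[5..10], body so far='orzrxd3jex'
Chunk 3: stream[20..21]='5' size=0x5=5, data at stream[23..28]='nl31k' -> body[10..15], body so far='orzrxd3jexnl31k'
Chunk 4: stream[30..31]='0' size=0 (terminator). Final body='orzrxd3jexnl31k' (15 bytes)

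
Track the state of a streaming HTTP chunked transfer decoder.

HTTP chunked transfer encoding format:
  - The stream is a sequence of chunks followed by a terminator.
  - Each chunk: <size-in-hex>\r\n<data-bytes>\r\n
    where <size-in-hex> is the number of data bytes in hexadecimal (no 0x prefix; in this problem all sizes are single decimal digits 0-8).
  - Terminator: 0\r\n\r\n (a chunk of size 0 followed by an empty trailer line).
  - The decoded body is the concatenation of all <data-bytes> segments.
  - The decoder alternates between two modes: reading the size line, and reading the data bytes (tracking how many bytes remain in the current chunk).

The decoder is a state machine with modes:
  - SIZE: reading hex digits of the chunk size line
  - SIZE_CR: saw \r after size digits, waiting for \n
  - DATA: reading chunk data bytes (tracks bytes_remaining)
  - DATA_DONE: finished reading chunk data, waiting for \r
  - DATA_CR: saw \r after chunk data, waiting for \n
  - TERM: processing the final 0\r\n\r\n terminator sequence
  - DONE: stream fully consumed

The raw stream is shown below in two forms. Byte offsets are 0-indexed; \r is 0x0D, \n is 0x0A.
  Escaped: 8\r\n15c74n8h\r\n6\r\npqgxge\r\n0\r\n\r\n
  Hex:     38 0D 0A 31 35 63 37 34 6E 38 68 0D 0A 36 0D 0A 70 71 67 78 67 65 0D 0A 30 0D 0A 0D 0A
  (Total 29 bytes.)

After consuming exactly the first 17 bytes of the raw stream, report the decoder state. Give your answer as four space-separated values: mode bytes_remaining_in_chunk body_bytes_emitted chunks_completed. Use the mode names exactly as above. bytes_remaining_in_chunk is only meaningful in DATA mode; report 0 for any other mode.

Byte 0 = '8': mode=SIZE remaining=0 emitted=0 chunks_done=0
Byte 1 = 0x0D: mode=SIZE_CR remaining=0 emitted=0 chunks_done=0
Byte 2 = 0x0A: mode=DATA remaining=8 emitted=0 chunks_done=0
Byte 3 = '1': mode=DATA remaining=7 emitted=1 chunks_done=0
Byte 4 = '5': mode=DATA remaining=6 emitted=2 chunks_done=0
Byte 5 = 'c': mode=DATA remaining=5 emitted=3 chunks_done=0
Byte 6 = '7': mode=DATA remaining=4 emitted=4 chunks_done=0
Byte 7 = '4': mode=DATA remaining=3 emitted=5 chunks_done=0
Byte 8 = 'n': mode=DATA remaining=2 emitted=6 chunks_done=0
Byte 9 = '8': mode=DATA remaining=1 emitted=7 chunks_done=0
Byte 10 = 'h': mode=DATA_DONE remaining=0 emitted=8 chunks_done=0
Byte 11 = 0x0D: mode=DATA_CR remaining=0 emitted=8 chunks_done=0
Byte 12 = 0x0A: mode=SIZE remaining=0 emitted=8 chunks_done=1
Byte 13 = '6': mode=SIZE remaining=0 emitted=8 chunks_done=1
Byte 14 = 0x0D: mode=SIZE_CR remaining=0 emitted=8 chunks_done=1
Byte 15 = 0x0A: mode=DATA remaining=6 emitted=8 chunks_done=1
Byte 16 = 'p': mode=DATA remaining=5 emitted=9 chunks_done=1

Answer: DATA 5 9 1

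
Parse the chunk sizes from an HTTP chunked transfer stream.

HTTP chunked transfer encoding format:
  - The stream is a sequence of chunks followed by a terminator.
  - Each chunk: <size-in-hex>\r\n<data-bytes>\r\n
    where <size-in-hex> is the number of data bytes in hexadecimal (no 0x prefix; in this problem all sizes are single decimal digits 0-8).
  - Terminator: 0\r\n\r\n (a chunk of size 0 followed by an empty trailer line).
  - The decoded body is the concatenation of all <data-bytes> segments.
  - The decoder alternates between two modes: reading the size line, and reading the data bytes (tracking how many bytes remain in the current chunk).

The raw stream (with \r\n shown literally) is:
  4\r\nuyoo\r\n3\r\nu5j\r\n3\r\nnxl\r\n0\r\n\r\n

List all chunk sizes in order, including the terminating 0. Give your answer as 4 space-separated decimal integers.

Answer: 4 3 3 0

Derivation:
Chunk 1: stream[0..1]='4' size=0x4=4, data at stream[3..7]='uyoo' -> body[0..4], body so far='uyoo'
Chunk 2: stream[9..10]='3' size=0x3=3, data at stream[12..15]='u5j' -> body[4..7], body so far='uyoou5j'
Chunk 3: stream[17..18]='3' size=0x3=3, data at stream[20..23]='nxl' -> body[7..10], body so far='uyoou5jnxl'
Chunk 4: stream[25..26]='0' size=0 (terminator). Final body='uyoou5jnxl' (10 bytes)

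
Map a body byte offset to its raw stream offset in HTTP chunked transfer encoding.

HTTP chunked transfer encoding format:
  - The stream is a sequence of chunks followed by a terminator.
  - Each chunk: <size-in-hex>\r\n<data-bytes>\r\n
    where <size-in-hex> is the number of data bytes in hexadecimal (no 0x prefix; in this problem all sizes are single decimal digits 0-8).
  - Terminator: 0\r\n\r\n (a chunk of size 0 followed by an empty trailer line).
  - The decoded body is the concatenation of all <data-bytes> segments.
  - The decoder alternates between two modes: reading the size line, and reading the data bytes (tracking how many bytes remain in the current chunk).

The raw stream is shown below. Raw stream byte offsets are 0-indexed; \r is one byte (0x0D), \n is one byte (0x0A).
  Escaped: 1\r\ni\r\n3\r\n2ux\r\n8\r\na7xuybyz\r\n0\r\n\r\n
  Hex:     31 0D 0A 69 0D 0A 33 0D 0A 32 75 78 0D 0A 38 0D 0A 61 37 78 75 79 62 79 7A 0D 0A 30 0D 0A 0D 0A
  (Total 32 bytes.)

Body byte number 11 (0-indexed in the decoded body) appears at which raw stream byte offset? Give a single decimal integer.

Chunk 1: stream[0..1]='1' size=0x1=1, data at stream[3..4]='i' -> body[0..1], body so far='i'
Chunk 2: stream[6..7]='3' size=0x3=3, data at stream[9..12]='2ux' -> body[1..4], body so far='i2ux'
Chunk 3: stream[14..15]='8' size=0x8=8, data at stream[17..25]='a7xuybyz' -> body[4..12], body so far='i2uxa7xuybyz'
Chunk 4: stream[27..28]='0' size=0 (terminator). Final body='i2uxa7xuybyz' (12 bytes)
Body byte 11 at stream offset 24

Answer: 24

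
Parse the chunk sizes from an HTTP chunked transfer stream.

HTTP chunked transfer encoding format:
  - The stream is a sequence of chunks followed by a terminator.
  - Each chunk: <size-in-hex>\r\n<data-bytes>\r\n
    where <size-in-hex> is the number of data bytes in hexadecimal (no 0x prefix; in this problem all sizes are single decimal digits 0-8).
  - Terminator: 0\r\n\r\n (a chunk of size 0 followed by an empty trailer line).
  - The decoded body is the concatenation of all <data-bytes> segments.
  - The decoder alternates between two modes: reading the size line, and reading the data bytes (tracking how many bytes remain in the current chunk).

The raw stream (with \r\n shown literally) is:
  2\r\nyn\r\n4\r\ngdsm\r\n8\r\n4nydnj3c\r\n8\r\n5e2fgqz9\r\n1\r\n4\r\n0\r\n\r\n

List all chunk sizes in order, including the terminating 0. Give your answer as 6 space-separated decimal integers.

Chunk 1: stream[0..1]='2' size=0x2=2, data at stream[3..5]='yn' -> body[0..2], body so far='yn'
Chunk 2: stream[7..8]='4' size=0x4=4, data at stream[10..14]='gdsm' -> body[2..6], body so far='yngdsm'
Chunk 3: stream[16..17]='8' size=0x8=8, data at stream[19..27]='4nydnj3c' -> body[6..14], body so far='yngdsm4nydnj3c'
Chunk 4: stream[29..30]='8' size=0x8=8, data at stream[32..40]='5e2fgqz9' -> body[14..22], body so far='yngdsm4nydnj3c5e2fgqz9'
Chunk 5: stream[42..43]='1' size=0x1=1, data at stream[45..46]='4' -> body[22..23], body so far='yngdsm4nydnj3c5e2fgqz94'
Chunk 6: stream[48..49]='0' size=0 (terminator). Final body='yngdsm4nydnj3c5e2fgqz94' (23 bytes)

Answer: 2 4 8 8 1 0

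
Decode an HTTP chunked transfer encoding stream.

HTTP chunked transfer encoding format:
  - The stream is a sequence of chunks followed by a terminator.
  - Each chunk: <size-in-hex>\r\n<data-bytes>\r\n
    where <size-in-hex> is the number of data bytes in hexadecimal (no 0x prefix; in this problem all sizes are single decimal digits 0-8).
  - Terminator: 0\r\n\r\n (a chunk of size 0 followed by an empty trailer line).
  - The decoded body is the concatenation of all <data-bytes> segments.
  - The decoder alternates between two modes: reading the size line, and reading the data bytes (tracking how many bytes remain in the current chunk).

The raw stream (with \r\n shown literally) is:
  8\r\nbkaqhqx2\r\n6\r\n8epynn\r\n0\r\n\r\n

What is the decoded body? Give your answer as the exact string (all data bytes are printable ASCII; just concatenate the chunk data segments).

Chunk 1: stream[0..1]='8' size=0x8=8, data at stream[3..11]='bkaqhqx2' -> body[0..8], body so far='bkaqhqx2'
Chunk 2: stream[13..14]='6' size=0x6=6, data at stream[16..22]='8epynn' -> body[8..14], body so far='bkaqhqx28epynn'
Chunk 3: stream[24..25]='0' size=0 (terminator). Final body='bkaqhqx28epynn' (14 bytes)

Answer: bkaqhqx28epynn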